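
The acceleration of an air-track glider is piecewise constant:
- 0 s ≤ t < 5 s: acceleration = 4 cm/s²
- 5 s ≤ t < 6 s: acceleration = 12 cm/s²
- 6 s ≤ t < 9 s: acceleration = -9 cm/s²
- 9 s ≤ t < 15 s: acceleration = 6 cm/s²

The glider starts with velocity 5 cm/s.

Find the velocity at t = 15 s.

Δv equals the area under the a-t graph; then v = v₀ + Δv.
0–5 s: 4 × 5 = 20 cm/s
5–6 s: 12 × 1 = 12 cm/s
6–9 s: -9 × 3 = -27 cm/s
9–15 s: 6 × 6 = 36 cm/s
Δv = 41 cm/s, so v(15) = 5 + (41) = 46 cm/s.

46 cm/s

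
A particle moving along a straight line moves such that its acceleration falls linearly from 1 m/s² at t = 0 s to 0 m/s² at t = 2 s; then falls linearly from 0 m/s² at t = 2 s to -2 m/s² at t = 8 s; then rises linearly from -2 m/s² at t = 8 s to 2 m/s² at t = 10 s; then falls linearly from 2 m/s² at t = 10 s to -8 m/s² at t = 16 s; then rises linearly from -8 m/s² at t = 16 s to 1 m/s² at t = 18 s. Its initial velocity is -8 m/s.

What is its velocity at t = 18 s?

Δv equals the area under the a-t graph; then v = v₀ + Δv.
0–2 s: ½(1 + 0)(2) = 1 m/s
2–8 s: ½(0 + -2)(6) = -6 m/s
8–10 s: ½(-2 + 2)(2) = 0 m/s
10–16 s: ½(2 + -8)(6) = -18 m/s
16–18 s: ½(-8 + 1)(2) = -7 m/s
Δv = -30 m/s, so v(18) = -8 + (-30) = -38 m/s.

-38 m/s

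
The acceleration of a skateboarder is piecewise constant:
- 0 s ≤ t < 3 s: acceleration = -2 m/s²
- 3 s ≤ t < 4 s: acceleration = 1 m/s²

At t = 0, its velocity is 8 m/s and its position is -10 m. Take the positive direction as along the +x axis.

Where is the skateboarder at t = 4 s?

On each constant-a segment, Δv = aΔt and Δx = v₀Δt + ½aΔt²; chain segment to segment.
0–3 s: v starts 8 m/s; Δx = 8·3 + ½·-2·3² = 15 m; v ends 2 m/s.
3–4 s: v starts 2 m/s; Δx = 2·1 + ½·1·1² = 2.5 m; v ends 3 m/s.
x(4) = -10 + Σ Δx = 7.5 m.

7.5 m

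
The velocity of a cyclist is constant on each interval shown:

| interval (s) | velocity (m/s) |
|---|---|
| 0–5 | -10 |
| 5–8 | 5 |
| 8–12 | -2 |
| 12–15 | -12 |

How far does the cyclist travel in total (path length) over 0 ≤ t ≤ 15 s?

109 m

Total distance travelled is ∫|v| dt — sum the magnitudes of each area piece.
0–5 s: |-10| × 5 = 50 m
5–8 s: |5| × 3 = 15 m
8–12 s: |-2| × 4 = 8 m
12–15 s: |-12| × 3 = 36 m
Total distance = 109 m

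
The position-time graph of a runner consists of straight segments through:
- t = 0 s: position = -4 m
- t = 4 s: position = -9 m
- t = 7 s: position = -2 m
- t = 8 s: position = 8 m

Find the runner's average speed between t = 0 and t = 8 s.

Average speed = (total path length)/(elapsed time); on a piecewise-linear x-t graph the path length is Σ|Δx|.
0–4 s: |Δx| = |-9 − -4| = 5 m
4–7 s: |Δx| = |-2 − -9| = 7 m
7–8 s: |Δx| = |8 − -2| = 10 m
Total path = 22 m; average speed = 22/8 = 2.75 m/s.

2.75 m/s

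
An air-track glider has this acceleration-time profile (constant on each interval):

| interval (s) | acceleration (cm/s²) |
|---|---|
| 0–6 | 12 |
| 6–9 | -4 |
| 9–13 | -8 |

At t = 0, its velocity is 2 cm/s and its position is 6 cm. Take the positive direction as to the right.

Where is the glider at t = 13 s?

On each constant-a segment, Δv = aΔt and Δx = v₀Δt + ½aΔt²; chain segment to segment.
0–6 s: v starts 2 cm/s; Δx = 2·6 + ½·12·6² = 228 cm; v ends 74 cm/s.
6–9 s: v starts 74 cm/s; Δx = 74·3 + ½·-4·3² = 204 cm; v ends 62 cm/s.
9–13 s: v starts 62 cm/s; Δx = 62·4 + ½·-8·4² = 184 cm; v ends 30 cm/s.
x(13) = 6 + Σ Δx = 622 cm.

622 cm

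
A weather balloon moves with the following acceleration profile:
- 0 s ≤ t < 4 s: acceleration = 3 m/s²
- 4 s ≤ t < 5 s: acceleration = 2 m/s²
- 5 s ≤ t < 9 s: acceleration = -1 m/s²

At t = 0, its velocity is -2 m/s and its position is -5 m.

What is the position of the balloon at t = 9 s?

On each constant-a segment, Δv = aΔt and Δx = v₀Δt + ½aΔt²; chain segment to segment.
0–4 s: v starts -2 m/s; Δx = -2·4 + ½·3·4² = 16 m; v ends 10 m/s.
4–5 s: v starts 10 m/s; Δx = 10·1 + ½·2·1² = 11 m; v ends 12 m/s.
5–9 s: v starts 12 m/s; Δx = 12·4 + ½·-1·4² = 40 m; v ends 8 m/s.
x(9) = -5 + Σ Δx = 62 m.

62 m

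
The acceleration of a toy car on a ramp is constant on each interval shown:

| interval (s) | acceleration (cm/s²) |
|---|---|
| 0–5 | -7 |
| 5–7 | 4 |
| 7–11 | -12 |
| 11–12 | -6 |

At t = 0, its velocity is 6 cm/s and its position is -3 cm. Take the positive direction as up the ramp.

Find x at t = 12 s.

-362.5 cm

On each constant-a segment, Δv = aΔt and Δx = v₀Δt + ½aΔt²; chain segment to segment.
0–5 s: v starts 6 cm/s; Δx = 6·5 + ½·-7·5² = -57.5 cm; v ends -29 cm/s.
5–7 s: v starts -29 cm/s; Δx = -29·2 + ½·4·2² = -50 cm; v ends -21 cm/s.
7–11 s: v starts -21 cm/s; Δx = -21·4 + ½·-12·4² = -180 cm; v ends -69 cm/s.
11–12 s: v starts -69 cm/s; Δx = -69·1 + ½·-6·1² = -72 cm; v ends -75 cm/s.
x(12) = -3 + Σ Δx = -362.5 cm.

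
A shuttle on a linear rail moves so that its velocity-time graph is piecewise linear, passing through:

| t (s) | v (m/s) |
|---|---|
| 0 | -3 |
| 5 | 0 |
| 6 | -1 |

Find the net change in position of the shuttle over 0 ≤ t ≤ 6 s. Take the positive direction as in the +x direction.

-8 m

Displacement is the signed area under the v-t curve.
0–5 s: ½(-3 + 0)(5) = -7.5 m
5–6 s: ½(0 + -1)(1) = -0.5 m
Net displacement = -8 m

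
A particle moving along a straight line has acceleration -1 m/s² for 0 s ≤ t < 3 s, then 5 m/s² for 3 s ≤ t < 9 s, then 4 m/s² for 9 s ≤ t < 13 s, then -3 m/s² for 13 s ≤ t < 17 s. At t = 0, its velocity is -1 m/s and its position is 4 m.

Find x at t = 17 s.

On each constant-a segment, Δv = aΔt and Δx = v₀Δt + ½aΔt²; chain segment to segment.
0–3 s: v starts -1 m/s; Δx = -1·3 + ½·-1·3² = -7.5 m; v ends -4 m/s.
3–9 s: v starts -4 m/s; Δx = -4·6 + ½·5·6² = 66 m; v ends 26 m/s.
9–13 s: v starts 26 m/s; Δx = 26·4 + ½·4·4² = 136 m; v ends 42 m/s.
13–17 s: v starts 42 m/s; Δx = 42·4 + ½·-3·4² = 144 m; v ends 30 m/s.
x(17) = 4 + Σ Δx = 342.5 m.

342.5 m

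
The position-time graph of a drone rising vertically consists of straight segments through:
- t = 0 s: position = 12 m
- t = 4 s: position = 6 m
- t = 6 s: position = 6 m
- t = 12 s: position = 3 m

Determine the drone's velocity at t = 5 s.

0 m/s

Velocity is the slope of the x-t graph on 4–6 s: (6 − 6)/(6 − 4) = 0 m/s.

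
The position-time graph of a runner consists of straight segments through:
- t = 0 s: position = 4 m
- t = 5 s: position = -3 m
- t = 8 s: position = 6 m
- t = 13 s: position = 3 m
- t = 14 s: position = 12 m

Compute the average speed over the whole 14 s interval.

Average speed = (total path length)/(elapsed time); on a piecewise-linear x-t graph the path length is Σ|Δx|.
0–5 s: |Δx| = |-3 − 4| = 7 m
5–8 s: |Δx| = |6 − -3| = 9 m
8–13 s: |Δx| = |3 − 6| = 3 m
13–14 s: |Δx| = |12 − 3| = 9 m
Total path = 28 m; average speed = 28/14 = 2 m/s.

2 m/s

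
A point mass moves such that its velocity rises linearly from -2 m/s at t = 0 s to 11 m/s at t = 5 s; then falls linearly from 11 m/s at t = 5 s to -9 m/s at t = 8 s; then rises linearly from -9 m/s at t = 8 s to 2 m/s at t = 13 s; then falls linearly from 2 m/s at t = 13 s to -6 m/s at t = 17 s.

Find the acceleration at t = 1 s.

Acceleration is the slope of the v-t graph on 0–5 s: (11 − -2)/(5 − 0) = 2.6 m/s².

2.6 m/s²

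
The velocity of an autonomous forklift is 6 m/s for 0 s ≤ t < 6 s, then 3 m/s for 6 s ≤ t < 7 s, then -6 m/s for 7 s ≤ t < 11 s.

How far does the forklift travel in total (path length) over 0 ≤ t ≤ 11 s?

Total distance travelled is ∫|v| dt — sum the magnitudes of each area piece.
0–6 s: |6| × 6 = 36 m
6–7 s: |3| × 1 = 3 m
7–11 s: |-6| × 4 = 24 m
Total distance = 63 m

63 m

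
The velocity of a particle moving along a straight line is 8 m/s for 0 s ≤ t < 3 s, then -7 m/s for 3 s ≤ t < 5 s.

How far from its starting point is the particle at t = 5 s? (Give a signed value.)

10 m

Net displacement equals the area under the velocity-time graph (areas below the axis count negative).
0–3 s: 8 × 3 = 24 m
3–5 s: -7 × 2 = -14 m
Net displacement = 10 m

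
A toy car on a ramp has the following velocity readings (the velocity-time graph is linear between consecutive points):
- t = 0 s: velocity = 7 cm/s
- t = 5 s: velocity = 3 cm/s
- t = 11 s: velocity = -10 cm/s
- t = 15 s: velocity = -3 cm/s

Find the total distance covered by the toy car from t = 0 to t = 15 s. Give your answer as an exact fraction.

990/13 cm

Distance (not displacement) is the total path length: add the absolute areas under v-t.
0–5 s: |½(7 + 3)(5)| = 25 cm
5–11 s: v = 0 at t = 83/13 s; triangle areas 27/13 + 300/13 = 327/13 cm
11–15 s: |½(-10 + -3)(4)| = 26 cm
Total distance = 990/13 cm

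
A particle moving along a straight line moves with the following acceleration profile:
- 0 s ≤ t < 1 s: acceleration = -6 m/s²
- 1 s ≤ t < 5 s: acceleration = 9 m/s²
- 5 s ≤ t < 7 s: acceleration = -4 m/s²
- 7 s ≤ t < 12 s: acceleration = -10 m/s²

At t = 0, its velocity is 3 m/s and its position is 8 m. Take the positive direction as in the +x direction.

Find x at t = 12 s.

126 m

On each constant-a segment, Δv = aΔt and Δx = v₀Δt + ½aΔt²; chain segment to segment.
0–1 s: v starts 3 m/s; Δx = 3·1 + ½·-6·1² = 0 m; v ends -3 m/s.
1–5 s: v starts -3 m/s; Δx = -3·4 + ½·9·4² = 60 m; v ends 33 m/s.
5–7 s: v starts 33 m/s; Δx = 33·2 + ½·-4·2² = 58 m; v ends 25 m/s.
7–12 s: v starts 25 m/s; Δx = 25·5 + ½·-10·5² = 0 m; v ends -25 m/s.
x(12) = 8 + Σ Δx = 126 m.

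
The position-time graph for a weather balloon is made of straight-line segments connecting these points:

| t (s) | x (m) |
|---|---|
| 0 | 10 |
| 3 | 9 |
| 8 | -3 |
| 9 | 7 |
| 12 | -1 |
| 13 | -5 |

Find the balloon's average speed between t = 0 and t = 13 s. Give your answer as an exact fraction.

Average speed = (total path length)/(elapsed time); on a piecewise-linear x-t graph the path length is Σ|Δx|.
0–3 s: |Δx| = |9 − 10| = 1 m
3–8 s: |Δx| = |-3 − 9| = 12 m
8–9 s: |Δx| = |7 − -3| = 10 m
9–12 s: |Δx| = |-1 − 7| = 8 m
12–13 s: |Δx| = |-5 − -1| = 4 m
Total path = 35 m; average speed = 35/13 = 35/13 m/s.

35/13 m/s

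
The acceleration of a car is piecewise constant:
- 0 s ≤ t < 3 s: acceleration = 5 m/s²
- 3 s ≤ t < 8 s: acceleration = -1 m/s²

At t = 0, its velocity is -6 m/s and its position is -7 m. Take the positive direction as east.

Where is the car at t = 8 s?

30 m

On each constant-a segment, Δv = aΔt and Δx = v₀Δt + ½aΔt²; chain segment to segment.
0–3 s: v starts -6 m/s; Δx = -6·3 + ½·5·3² = 4.5 m; v ends 9 m/s.
3–8 s: v starts 9 m/s; Δx = 9·5 + ½·-1·5² = 32.5 m; v ends 4 m/s.
x(8) = -7 + Σ Δx = 30 m.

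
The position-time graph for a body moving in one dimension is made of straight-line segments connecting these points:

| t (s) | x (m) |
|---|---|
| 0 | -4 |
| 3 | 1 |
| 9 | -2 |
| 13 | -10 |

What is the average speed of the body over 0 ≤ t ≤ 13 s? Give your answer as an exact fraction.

16/13 m/s

Average speed = (total path length)/(elapsed time); on a piecewise-linear x-t graph the path length is Σ|Δx|.
0–3 s: |Δx| = |1 − -4| = 5 m
3–9 s: |Δx| = |-2 − 1| = 3 m
9–13 s: |Δx| = |-10 − -2| = 8 m
Total path = 16 m; average speed = 16/13 = 16/13 m/s.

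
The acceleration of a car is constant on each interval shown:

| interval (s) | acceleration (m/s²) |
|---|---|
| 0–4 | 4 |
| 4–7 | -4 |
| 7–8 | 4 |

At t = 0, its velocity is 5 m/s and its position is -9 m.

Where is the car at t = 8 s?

On each constant-a segment, Δv = aΔt and Δx = v₀Δt + ½aΔt²; chain segment to segment.
0–4 s: v starts 5 m/s; Δx = 5·4 + ½·4·4² = 52 m; v ends 21 m/s.
4–7 s: v starts 21 m/s; Δx = 21·3 + ½·-4·3² = 45 m; v ends 9 m/s.
7–8 s: v starts 9 m/s; Δx = 9·1 + ½·4·1² = 11 m; v ends 13 m/s.
x(8) = -9 + Σ Δx = 99 m.

99 m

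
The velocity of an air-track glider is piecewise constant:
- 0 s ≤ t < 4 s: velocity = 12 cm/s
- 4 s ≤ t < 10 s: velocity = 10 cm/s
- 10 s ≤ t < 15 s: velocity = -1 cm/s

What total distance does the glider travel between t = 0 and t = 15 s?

Total distance travelled is ∫|v| dt — sum the magnitudes of each area piece.
0–4 s: |12| × 4 = 48 cm
4–10 s: |10| × 6 = 60 cm
10–15 s: |-1| × 5 = 5 cm
Total distance = 113 cm

113 cm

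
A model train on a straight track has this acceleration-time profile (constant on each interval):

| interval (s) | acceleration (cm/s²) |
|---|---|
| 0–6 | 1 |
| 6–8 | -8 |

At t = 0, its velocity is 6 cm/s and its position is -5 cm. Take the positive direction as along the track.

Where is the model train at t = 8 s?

57 cm

On each constant-a segment, Δv = aΔt and Δx = v₀Δt + ½aΔt²; chain segment to segment.
0–6 s: v starts 6 cm/s; Δx = 6·6 + ½·1·6² = 54 cm; v ends 12 cm/s.
6–8 s: v starts 12 cm/s; Δx = 12·2 + ½·-8·2² = 8 cm; v ends -4 cm/s.
x(8) = -5 + Σ Δx = 57 cm.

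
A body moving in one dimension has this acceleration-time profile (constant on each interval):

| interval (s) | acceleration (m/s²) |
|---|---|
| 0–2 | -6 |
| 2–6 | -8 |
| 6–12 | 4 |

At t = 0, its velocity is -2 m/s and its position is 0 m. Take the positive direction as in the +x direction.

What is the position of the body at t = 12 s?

-340 m

On each constant-a segment, Δv = aΔt and Δx = v₀Δt + ½aΔt²; chain segment to segment.
0–2 s: v starts -2 m/s; Δx = -2·2 + ½·-6·2² = -16 m; v ends -14 m/s.
2–6 s: v starts -14 m/s; Δx = -14·4 + ½·-8·4² = -120 m; v ends -46 m/s.
6–12 s: v starts -46 m/s; Δx = -46·6 + ½·4·6² = -204 m; v ends -22 m/s.
x(12) = 0 + Σ Δx = -340 m.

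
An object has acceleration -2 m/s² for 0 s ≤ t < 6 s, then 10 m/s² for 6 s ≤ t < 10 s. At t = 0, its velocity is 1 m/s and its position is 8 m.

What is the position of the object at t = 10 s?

14 m

On each constant-a segment, Δv = aΔt and Δx = v₀Δt + ½aΔt²; chain segment to segment.
0–6 s: v starts 1 m/s; Δx = 1·6 + ½·-2·6² = -30 m; v ends -11 m/s.
6–10 s: v starts -11 m/s; Δx = -11·4 + ½·10·4² = 36 m; v ends 29 m/s.
x(10) = 8 + Σ Δx = 14 m.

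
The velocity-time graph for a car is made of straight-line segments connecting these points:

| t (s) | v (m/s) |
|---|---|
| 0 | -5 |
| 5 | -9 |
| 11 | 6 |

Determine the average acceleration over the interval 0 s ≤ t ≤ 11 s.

1 m/s²

Average acceleration = Δv/Δt = (6 − -5)/(11 − 0) = 1 m/s².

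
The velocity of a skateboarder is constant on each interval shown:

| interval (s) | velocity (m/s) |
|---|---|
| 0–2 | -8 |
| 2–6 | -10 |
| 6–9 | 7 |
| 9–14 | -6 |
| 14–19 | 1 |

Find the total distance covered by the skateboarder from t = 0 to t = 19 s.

112 m

Distance (not displacement) is the total path length: add the absolute areas under v-t.
0–2 s: |-8| × 2 = 16 m
2–6 s: |-10| × 4 = 40 m
6–9 s: |7| × 3 = 21 m
9–14 s: |-6| × 5 = 30 m
14–19 s: |1| × 5 = 5 m
Total distance = 112 m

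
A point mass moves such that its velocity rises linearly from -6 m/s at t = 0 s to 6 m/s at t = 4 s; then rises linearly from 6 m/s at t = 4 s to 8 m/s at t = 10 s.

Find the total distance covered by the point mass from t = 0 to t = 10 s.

54 m

Total distance travelled is ∫|v| dt — sum the magnitudes of each area piece.
0–4 s: v = 0 at t = 2 s; triangle areas 6 + 6 = 12 m
4–10 s: |½(6 + 8)(6)| = 42 m
Total distance = 54 m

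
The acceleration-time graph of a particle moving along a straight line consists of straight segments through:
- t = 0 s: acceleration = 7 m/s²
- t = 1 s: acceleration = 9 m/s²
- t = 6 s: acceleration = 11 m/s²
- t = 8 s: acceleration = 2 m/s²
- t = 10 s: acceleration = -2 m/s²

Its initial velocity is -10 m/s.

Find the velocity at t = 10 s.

Δv equals the area under the a-t graph; then v = v₀ + Δv.
0–1 s: ½(7 + 9)(1) = 8 m/s
1–6 s: ½(9 + 11)(5) = 50 m/s
6–8 s: ½(11 + 2)(2) = 13 m/s
8–10 s: ½(2 + -2)(2) = 0 m/s
Δv = 71 m/s, so v(10) = -10 + (71) = 61 m/s.

61 m/s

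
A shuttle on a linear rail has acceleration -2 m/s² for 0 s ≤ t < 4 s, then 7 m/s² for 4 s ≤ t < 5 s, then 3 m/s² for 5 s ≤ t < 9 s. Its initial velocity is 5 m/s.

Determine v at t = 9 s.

16 m/s

Δv equals the area under the a-t graph; then v = v₀ + Δv.
0–4 s: -2 × 4 = -8 m/s
4–5 s: 7 × 1 = 7 m/s
5–9 s: 3 × 4 = 12 m/s
Δv = 11 m/s, so v(9) = 5 + (11) = 16 m/s.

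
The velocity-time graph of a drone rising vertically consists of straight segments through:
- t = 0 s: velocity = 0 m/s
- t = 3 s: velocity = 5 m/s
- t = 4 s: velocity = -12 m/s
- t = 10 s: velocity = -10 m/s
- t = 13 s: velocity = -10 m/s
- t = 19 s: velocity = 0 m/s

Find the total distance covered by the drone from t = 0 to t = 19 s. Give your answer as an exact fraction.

Distance (not displacement) is the total path length: add the absolute areas under v-t.
0–3 s: |½(0 + 5)(3)| = 7.5 m
3–4 s: v = 0 at t = 56/17 s; triangle areas 25/34 + 72/17 = 169/34 m
4–10 s: |½(-12 + -10)(6)| = 66 m
10–13 s: |-10| × 3 = 30 m
13–19 s: |½(-10 + 0)(6)| = 30 m
Total distance = 2354/17 m

2354/17 m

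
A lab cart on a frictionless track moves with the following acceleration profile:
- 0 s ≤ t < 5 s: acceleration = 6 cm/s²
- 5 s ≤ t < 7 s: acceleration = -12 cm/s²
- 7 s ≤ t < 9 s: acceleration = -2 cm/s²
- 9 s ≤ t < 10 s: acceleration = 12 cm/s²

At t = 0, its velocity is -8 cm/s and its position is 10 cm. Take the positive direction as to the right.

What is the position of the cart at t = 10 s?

57 cm

On each constant-a segment, Δv = aΔt and Δx = v₀Δt + ½aΔt²; chain segment to segment.
0–5 s: v starts -8 cm/s; Δx = -8·5 + ½·6·5² = 35 cm; v ends 22 cm/s.
5–7 s: v starts 22 cm/s; Δx = 22·2 + ½·-12·2² = 20 cm; v ends -2 cm/s.
7–9 s: v starts -2 cm/s; Δx = -2·2 + ½·-2·2² = -8 cm; v ends -6 cm/s.
9–10 s: v starts -6 cm/s; Δx = -6·1 + ½·12·1² = 0 cm; v ends 6 cm/s.
x(10) = 10 + Σ Δx = 57 cm.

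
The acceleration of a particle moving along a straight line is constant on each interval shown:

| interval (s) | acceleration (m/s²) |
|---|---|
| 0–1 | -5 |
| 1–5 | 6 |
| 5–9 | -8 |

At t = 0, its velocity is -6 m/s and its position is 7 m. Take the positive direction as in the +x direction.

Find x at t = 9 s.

-9.5 m

On each constant-a segment, Δv = aΔt and Δx = v₀Δt + ½aΔt²; chain segment to segment.
0–1 s: v starts -6 m/s; Δx = -6·1 + ½·-5·1² = -8.5 m; v ends -11 m/s.
1–5 s: v starts -11 m/s; Δx = -11·4 + ½·6·4² = 4 m; v ends 13 m/s.
5–9 s: v starts 13 m/s; Δx = 13·4 + ½·-8·4² = -12 m; v ends -19 m/s.
x(9) = 7 + Σ Δx = -9.5 m.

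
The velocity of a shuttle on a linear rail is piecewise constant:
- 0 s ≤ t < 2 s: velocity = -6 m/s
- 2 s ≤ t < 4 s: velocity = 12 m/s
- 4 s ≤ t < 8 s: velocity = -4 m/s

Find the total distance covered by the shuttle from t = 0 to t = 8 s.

Distance (not displacement) is the total path length: add the absolute areas under v-t.
0–2 s: |-6| × 2 = 12 m
2–4 s: |12| × 2 = 24 m
4–8 s: |-4| × 4 = 16 m
Total distance = 52 m

52 m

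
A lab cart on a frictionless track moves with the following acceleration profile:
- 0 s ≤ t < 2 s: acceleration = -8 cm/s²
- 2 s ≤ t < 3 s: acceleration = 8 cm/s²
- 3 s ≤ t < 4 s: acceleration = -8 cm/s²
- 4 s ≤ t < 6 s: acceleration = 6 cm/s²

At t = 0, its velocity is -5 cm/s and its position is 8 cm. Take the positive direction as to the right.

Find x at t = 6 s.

On each constant-a segment, Δv = aΔt and Δx = v₀Δt + ½aΔt²; chain segment to segment.
0–2 s: v starts -5 cm/s; Δx = -5·2 + ½·-8·2² = -26 cm; v ends -21 cm/s.
2–3 s: v starts -21 cm/s; Δx = -21·1 + ½·8·1² = -17 cm; v ends -13 cm/s.
3–4 s: v starts -13 cm/s; Δx = -13·1 + ½·-8·1² = -17 cm; v ends -21 cm/s.
4–6 s: v starts -21 cm/s; Δx = -21·2 + ½·6·2² = -30 cm; v ends -9 cm/s.
x(6) = 8 + Σ Δx = -82 cm.

-82 cm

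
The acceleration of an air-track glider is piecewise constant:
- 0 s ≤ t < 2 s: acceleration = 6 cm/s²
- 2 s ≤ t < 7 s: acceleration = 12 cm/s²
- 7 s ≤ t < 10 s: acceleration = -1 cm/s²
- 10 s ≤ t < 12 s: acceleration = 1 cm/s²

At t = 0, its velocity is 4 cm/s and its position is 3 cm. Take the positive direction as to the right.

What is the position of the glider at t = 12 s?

On each constant-a segment, Δv = aΔt and Δx = v₀Δt + ½aΔt²; chain segment to segment.
0–2 s: v starts 4 cm/s; Δx = 4·2 + ½·6·2² = 20 cm; v ends 16 cm/s.
2–7 s: v starts 16 cm/s; Δx = 16·5 + ½·12·5² = 230 cm; v ends 76 cm/s.
7–10 s: v starts 76 cm/s; Δx = 76·3 + ½·-1·3² = 223.5 cm; v ends 73 cm/s.
10–12 s: v starts 73 cm/s; Δx = 73·2 + ½·1·2² = 148 cm; v ends 75 cm/s.
x(12) = 3 + Σ Δx = 624.5 cm.

624.5 cm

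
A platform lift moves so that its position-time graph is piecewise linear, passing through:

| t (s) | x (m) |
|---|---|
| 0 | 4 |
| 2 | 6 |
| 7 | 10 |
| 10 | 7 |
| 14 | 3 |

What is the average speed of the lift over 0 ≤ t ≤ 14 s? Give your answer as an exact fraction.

Average speed = (total path length)/(elapsed time); on a piecewise-linear x-t graph the path length is Σ|Δx|.
0–2 s: |Δx| = |6 − 4| = 2 m
2–7 s: |Δx| = |10 − 6| = 4 m
7–10 s: |Δx| = |7 − 10| = 3 m
10–14 s: |Δx| = |3 − 7| = 4 m
Total path = 13 m; average speed = 13/14 = 13/14 m/s.

13/14 m/s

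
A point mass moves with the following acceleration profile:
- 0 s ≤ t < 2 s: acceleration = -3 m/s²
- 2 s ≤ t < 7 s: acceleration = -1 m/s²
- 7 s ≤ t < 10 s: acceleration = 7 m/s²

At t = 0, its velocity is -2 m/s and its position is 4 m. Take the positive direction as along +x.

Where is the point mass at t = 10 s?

On each constant-a segment, Δv = aΔt and Δx = v₀Δt + ½aΔt²; chain segment to segment.
0–2 s: v starts -2 m/s; Δx = -2·2 + ½·-3·2² = -10 m; v ends -8 m/s.
2–7 s: v starts -8 m/s; Δx = -8·5 + ½·-1·5² = -52.5 m; v ends -13 m/s.
7–10 s: v starts -13 m/s; Δx = -13·3 + ½·7·3² = -7.5 m; v ends 8 m/s.
x(10) = 4 + Σ Δx = -66 m.

-66 m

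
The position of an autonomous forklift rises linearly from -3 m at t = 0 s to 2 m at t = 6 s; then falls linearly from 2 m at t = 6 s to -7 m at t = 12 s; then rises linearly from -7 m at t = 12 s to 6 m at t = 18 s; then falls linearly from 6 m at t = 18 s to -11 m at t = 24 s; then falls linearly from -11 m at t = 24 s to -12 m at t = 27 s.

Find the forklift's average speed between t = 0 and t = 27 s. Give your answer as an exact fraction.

Average speed = (total path length)/(elapsed time); on a piecewise-linear x-t graph the path length is Σ|Δx|.
0–6 s: |Δx| = |2 − -3| = 5 m
6–12 s: |Δx| = |-7 − 2| = 9 m
12–18 s: |Δx| = |6 − -7| = 13 m
18–24 s: |Δx| = |-11 − 6| = 17 m
24–27 s: |Δx| = |-12 − -11| = 1 m
Total path = 45 m; average speed = 45/27 = 5/3 m/s.

5/3 m/s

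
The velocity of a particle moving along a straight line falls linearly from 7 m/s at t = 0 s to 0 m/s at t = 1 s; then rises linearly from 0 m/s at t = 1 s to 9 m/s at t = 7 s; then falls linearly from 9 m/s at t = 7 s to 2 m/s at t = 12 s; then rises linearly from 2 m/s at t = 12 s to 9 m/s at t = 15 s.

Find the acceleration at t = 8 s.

-1.4 m/s²

Acceleration is the slope of the v-t graph on 7–12 s: (2 − 9)/(12 − 7) = -1.4 m/s².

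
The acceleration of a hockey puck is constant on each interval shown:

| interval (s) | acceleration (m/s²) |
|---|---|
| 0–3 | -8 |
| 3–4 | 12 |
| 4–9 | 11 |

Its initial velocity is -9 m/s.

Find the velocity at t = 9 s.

34 m/s

Δv equals the area under the a-t graph; then v = v₀ + Δv.
0–3 s: -8 × 3 = -24 m/s
3–4 s: 12 × 1 = 12 m/s
4–9 s: 11 × 5 = 55 m/s
Δv = 43 m/s, so v(9) = -9 + (43) = 34 m/s.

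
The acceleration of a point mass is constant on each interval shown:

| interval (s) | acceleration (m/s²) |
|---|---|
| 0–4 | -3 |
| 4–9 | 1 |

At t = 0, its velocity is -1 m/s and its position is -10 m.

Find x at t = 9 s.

-90.5 m

On each constant-a segment, Δv = aΔt and Δx = v₀Δt + ½aΔt²; chain segment to segment.
0–4 s: v starts -1 m/s; Δx = -1·4 + ½·-3·4² = -28 m; v ends -13 m/s.
4–9 s: v starts -13 m/s; Δx = -13·5 + ½·1·5² = -52.5 m; v ends -8 m/s.
x(9) = -10 + Σ Δx = -90.5 m.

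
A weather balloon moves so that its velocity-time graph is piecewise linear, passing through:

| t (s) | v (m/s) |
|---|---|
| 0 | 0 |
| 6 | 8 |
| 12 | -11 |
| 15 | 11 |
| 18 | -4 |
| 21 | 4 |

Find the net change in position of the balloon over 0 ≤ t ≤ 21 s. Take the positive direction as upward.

Displacement is the signed area under the v-t curve.
0–6 s: ½(0 + 8)(6) = 24 m
6–12 s: ½(8 + -11)(6) = -9 m
12–15 s: ½(-11 + 11)(3) = 0 m
15–18 s: ½(11 + -4)(3) = 10.5 m
18–21 s: ½(-4 + 4)(3) = 0 m
Net displacement = 25.5 m

25.5 m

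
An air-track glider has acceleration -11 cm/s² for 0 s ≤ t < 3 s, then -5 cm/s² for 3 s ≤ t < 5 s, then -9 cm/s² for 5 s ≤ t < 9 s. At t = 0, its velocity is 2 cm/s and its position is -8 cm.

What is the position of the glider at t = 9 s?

On each constant-a segment, Δv = aΔt and Δx = v₀Δt + ½aΔt²; chain segment to segment.
0–3 s: v starts 2 cm/s; Δx = 2·3 + ½·-11·3² = -43.5 cm; v ends -31 cm/s.
3–5 s: v starts -31 cm/s; Δx = -31·2 + ½·-5·2² = -72 cm; v ends -41 cm/s.
5–9 s: v starts -41 cm/s; Δx = -41·4 + ½·-9·4² = -236 cm; v ends -77 cm/s.
x(9) = -8 + Σ Δx = -359.5 cm.

-359.5 cm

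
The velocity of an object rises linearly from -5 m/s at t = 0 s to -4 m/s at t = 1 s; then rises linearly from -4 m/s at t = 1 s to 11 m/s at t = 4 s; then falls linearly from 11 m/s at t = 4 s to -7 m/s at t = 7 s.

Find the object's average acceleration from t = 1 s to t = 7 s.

-0.5 m/s²

Average acceleration = Δv/Δt = (-7 − -4)/(7 − 1) = -0.5 m/s².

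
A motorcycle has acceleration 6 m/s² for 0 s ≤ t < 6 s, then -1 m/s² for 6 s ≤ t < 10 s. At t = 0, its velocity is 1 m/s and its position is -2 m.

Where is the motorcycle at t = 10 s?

On each constant-a segment, Δv = aΔt and Δx = v₀Δt + ½aΔt²; chain segment to segment.
0–6 s: v starts 1 m/s; Δx = 1·6 + ½·6·6² = 114 m; v ends 37 m/s.
6–10 s: v starts 37 m/s; Δx = 37·4 + ½·-1·4² = 140 m; v ends 33 m/s.
x(10) = -2 + Σ Δx = 252 m.

252 m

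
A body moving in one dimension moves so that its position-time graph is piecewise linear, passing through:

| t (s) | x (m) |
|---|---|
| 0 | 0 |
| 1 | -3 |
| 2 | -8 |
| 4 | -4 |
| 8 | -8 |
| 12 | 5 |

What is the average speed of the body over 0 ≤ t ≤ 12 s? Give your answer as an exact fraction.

Average speed = (total path length)/(elapsed time); on a piecewise-linear x-t graph the path length is Σ|Δx|.
0–1 s: |Δx| = |-3 − 0| = 3 m
1–2 s: |Δx| = |-8 − -3| = 5 m
2–4 s: |Δx| = |-4 − -8| = 4 m
4–8 s: |Δx| = |-8 − -4| = 4 m
8–12 s: |Δx| = |5 − -8| = 13 m
Total path = 29 m; average speed = 29/12 = 29/12 m/s.

29/12 m/s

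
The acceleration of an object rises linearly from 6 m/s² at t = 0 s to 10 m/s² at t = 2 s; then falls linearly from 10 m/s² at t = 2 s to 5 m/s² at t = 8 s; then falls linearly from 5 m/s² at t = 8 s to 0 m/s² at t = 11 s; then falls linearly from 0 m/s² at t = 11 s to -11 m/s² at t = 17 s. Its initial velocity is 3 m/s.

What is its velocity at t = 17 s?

Δv equals the area under the a-t graph; then v = v₀ + Δv.
0–2 s: ½(6 + 10)(2) = 16 m/s
2–8 s: ½(10 + 5)(6) = 45 m/s
8–11 s: ½(5 + 0)(3) = 7.5 m/s
11–17 s: ½(0 + -11)(6) = -33 m/s
Δv = 35.5 m/s, so v(17) = 3 + (35.5) = 38.5 m/s.

38.5 m/s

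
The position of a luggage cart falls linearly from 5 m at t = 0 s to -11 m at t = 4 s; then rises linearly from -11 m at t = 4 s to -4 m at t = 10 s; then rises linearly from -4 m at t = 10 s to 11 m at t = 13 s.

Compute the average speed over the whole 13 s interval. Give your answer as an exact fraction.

Average speed = (total path length)/(elapsed time); on a piecewise-linear x-t graph the path length is Σ|Δx|.
0–4 s: |Δx| = |-11 − 5| = 16 m
4–10 s: |Δx| = |-4 − -11| = 7 m
10–13 s: |Δx| = |11 − -4| = 15 m
Total path = 38 m; average speed = 38/13 = 38/13 m/s.

38/13 m/s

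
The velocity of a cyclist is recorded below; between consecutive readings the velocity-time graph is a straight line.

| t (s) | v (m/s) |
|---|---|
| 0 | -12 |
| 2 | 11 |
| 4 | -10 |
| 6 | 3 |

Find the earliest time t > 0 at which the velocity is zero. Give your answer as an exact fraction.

v changes sign on 0–2 s (from -12 to 11); the graph is linear there, so v = 0 at t = 0 + (12)·(2 − 0)/(11 − -12) = 24/23 s.

t = 24/23 s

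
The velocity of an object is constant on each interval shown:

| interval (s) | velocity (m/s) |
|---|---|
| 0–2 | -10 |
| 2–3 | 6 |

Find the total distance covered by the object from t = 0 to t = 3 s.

26 m

Distance (not displacement) is the total path length: add the absolute areas under v-t.
0–2 s: |-10| × 2 = 20 m
2–3 s: |6| × 1 = 6 m
Total distance = 26 m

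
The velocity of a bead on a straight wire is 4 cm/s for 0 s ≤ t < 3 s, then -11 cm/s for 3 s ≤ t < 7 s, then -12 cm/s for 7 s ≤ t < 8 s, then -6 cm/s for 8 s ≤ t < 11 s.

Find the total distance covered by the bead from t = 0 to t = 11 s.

86 cm

Distance (not displacement) is the total path length: add the absolute areas under v-t.
0–3 s: |4| × 3 = 12 cm
3–7 s: |-11| × 4 = 44 cm
7–8 s: |-12| × 1 = 12 cm
8–11 s: |-6| × 3 = 18 cm
Total distance = 86 cm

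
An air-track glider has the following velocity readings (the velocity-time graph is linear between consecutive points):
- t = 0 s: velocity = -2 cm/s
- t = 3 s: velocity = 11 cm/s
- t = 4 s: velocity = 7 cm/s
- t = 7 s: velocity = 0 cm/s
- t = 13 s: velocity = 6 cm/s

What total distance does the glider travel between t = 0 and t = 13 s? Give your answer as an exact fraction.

Total distance travelled is ∫|v| dt — sum the magnitudes of each area piece.
0–3 s: v = 0 at t = 6/13 s; triangle areas 6/13 + 363/26 = 375/26 cm
3–4 s: |½(11 + 7)(1)| = 9 cm
4–7 s: |½(7 + 0)(3)| = 10.5 cm
7–13 s: |½(0 + 6)(6)| = 18 cm
Total distance = 675/13 cm

675/13 cm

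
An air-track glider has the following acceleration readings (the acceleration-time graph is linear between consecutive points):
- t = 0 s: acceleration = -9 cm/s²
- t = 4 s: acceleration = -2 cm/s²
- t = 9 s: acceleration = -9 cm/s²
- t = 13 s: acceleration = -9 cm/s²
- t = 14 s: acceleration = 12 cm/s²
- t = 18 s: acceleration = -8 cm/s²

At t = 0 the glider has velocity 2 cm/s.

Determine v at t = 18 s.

Δv equals the area under the a-t graph; then v = v₀ + Δv.
0–4 s: ½(-9 + -2)(4) = -22 cm/s
4–9 s: ½(-2 + -9)(5) = -27.5 cm/s
9–13 s: -9 × 4 = -36 cm/s
13–14 s: ½(-9 + 12)(1) = 1.5 cm/s
14–18 s: ½(12 + -8)(4) = 8 cm/s
Δv = -76 cm/s, so v(18) = 2 + (-76) = -74 cm/s.

-74 cm/s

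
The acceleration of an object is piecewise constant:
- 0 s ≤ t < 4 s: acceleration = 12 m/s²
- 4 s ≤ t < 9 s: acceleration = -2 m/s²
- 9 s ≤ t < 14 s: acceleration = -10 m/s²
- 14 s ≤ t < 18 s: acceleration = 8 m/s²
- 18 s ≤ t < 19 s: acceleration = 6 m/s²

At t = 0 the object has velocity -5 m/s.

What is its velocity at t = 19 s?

21 m/s

Δv equals the area under the a-t graph; then v = v₀ + Δv.
0–4 s: 12 × 4 = 48 m/s
4–9 s: -2 × 5 = -10 m/s
9–14 s: -10 × 5 = -50 m/s
14–18 s: 8 × 4 = 32 m/s
18–19 s: 6 × 1 = 6 m/s
Δv = 26 m/s, so v(19) = -5 + (26) = 21 m/s.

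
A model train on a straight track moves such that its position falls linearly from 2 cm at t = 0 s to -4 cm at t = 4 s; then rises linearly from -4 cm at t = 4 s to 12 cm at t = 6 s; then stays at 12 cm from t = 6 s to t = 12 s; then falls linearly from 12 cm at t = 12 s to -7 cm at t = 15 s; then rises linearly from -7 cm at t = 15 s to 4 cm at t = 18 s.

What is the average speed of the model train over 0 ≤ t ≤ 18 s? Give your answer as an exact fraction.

Average speed = (total path length)/(elapsed time); on a piecewise-linear x-t graph the path length is Σ|Δx|.
0–4 s: |Δx| = |-4 − 2| = 6 cm
4–6 s: |Δx| = |12 − -4| = 16 cm
6–12 s: |Δx| = |12 − 12| = 0 cm
12–15 s: |Δx| = |-7 − 12| = 19 cm
15–18 s: |Δx| = |4 − -7| = 11 cm
Total path = 52 cm; average speed = 52/18 = 26/9 cm/s.

26/9 cm/s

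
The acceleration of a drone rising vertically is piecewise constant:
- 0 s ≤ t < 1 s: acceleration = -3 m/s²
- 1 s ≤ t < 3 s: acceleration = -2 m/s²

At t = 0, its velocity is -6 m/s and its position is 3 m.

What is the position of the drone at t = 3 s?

-26.5 m

On each constant-a segment, Δv = aΔt and Δx = v₀Δt + ½aΔt²; chain segment to segment.
0–1 s: v starts -6 m/s; Δx = -6·1 + ½·-3·1² = -7.5 m; v ends -9 m/s.
1–3 s: v starts -9 m/s; Δx = -9·2 + ½·-2·2² = -22 m; v ends -13 m/s.
x(3) = 3 + Σ Δx = -26.5 m.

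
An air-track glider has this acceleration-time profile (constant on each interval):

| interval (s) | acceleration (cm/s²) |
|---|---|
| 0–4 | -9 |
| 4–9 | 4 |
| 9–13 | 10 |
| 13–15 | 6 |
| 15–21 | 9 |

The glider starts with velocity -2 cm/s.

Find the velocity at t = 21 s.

Δv equals the area under the a-t graph; then v = v₀ + Δv.
0–4 s: -9 × 4 = -36 cm/s
4–9 s: 4 × 5 = 20 cm/s
9–13 s: 10 × 4 = 40 cm/s
13–15 s: 6 × 2 = 12 cm/s
15–21 s: 9 × 6 = 54 cm/s
Δv = 90 cm/s, so v(21) = -2 + (90) = 88 cm/s.

88 cm/s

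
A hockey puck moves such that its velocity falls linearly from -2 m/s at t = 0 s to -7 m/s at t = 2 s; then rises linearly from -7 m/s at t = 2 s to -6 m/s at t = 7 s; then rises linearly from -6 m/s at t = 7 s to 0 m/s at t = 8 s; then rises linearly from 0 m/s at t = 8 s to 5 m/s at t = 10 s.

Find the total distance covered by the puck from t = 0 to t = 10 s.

Distance (not displacement) is the total path length: add the absolute areas under v-t.
0–2 s: |½(-2 + -7)(2)| = 9 m
2–7 s: |½(-7 + -6)(5)| = 32.5 m
7–8 s: |½(-6 + 0)(1)| = 3 m
8–10 s: |½(0 + 5)(2)| = 5 m
Total distance = 49.5 m

49.5 m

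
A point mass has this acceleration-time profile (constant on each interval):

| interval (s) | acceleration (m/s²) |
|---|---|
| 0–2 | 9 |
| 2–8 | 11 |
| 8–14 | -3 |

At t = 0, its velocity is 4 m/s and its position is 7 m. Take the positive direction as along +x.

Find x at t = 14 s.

On each constant-a segment, Δv = aΔt and Δx = v₀Δt + ½aΔt²; chain segment to segment.
0–2 s: v starts 4 m/s; Δx = 4·2 + ½·9·2² = 26 m; v ends 22 m/s.
2–8 s: v starts 22 m/s; Δx = 22·6 + ½·11·6² = 330 m; v ends 88 m/s.
8–14 s: v starts 88 m/s; Δx = 88·6 + ½·-3·6² = 474 m; v ends 70 m/s.
x(14) = 7 + Σ Δx = 837 m.

837 m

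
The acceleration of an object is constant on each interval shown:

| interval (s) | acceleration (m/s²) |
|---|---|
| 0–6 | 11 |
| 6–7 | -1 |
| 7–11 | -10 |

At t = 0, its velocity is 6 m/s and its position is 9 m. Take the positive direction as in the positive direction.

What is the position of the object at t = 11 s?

On each constant-a segment, Δv = aΔt and Δx = v₀Δt + ½aΔt²; chain segment to segment.
0–6 s: v starts 6 m/s; Δx = 6·6 + ½·11·6² = 234 m; v ends 72 m/s.
6–7 s: v starts 72 m/s; Δx = 72·1 + ½·-1·1² = 71.5 m; v ends 71 m/s.
7–11 s: v starts 71 m/s; Δx = 71·4 + ½·-10·4² = 204 m; v ends 31 m/s.
x(11) = 9 + Σ Δx = 518.5 m.

518.5 m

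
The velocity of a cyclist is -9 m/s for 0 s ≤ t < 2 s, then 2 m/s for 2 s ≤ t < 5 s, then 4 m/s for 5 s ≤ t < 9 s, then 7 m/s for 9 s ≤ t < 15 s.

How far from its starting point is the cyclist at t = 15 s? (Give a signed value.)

46 m

Displacement is the signed area under the v-t curve.
0–2 s: -9 × 2 = -18 m
2–5 s: 2 × 3 = 6 m
5–9 s: 4 × 4 = 16 m
9–15 s: 7 × 6 = 42 m
Net displacement = 46 m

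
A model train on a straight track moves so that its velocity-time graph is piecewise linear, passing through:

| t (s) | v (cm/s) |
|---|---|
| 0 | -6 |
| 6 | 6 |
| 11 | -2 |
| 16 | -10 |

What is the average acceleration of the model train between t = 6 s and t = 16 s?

Average acceleration = Δv/Δt = (-10 − 6)/(16 − 6) = -1.6 cm/s².

-1.6 cm/s²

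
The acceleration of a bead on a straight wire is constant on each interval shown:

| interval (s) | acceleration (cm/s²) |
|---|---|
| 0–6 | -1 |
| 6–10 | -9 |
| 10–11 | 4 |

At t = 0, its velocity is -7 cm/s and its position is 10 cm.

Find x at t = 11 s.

-221 cm

On each constant-a segment, Δv = aΔt and Δx = v₀Δt + ½aΔt²; chain segment to segment.
0–6 s: v starts -7 cm/s; Δx = -7·6 + ½·-1·6² = -60 cm; v ends -13 cm/s.
6–10 s: v starts -13 cm/s; Δx = -13·4 + ½·-9·4² = -124 cm; v ends -49 cm/s.
10–11 s: v starts -49 cm/s; Δx = -49·1 + ½·4·1² = -47 cm; v ends -45 cm/s.
x(11) = 10 + Σ Δx = -221 cm.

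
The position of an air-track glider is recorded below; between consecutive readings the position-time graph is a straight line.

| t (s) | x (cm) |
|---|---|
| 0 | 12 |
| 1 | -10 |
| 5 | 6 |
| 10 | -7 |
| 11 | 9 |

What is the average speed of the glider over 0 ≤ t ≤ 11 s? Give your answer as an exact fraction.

Average speed = (total path length)/(elapsed time); on a piecewise-linear x-t graph the path length is Σ|Δx|.
0–1 s: |Δx| = |-10 − 12| = 22 cm
1–5 s: |Δx| = |6 − -10| = 16 cm
5–10 s: |Δx| = |-7 − 6| = 13 cm
10–11 s: |Δx| = |9 − -7| = 16 cm
Total path = 67 cm; average speed = 67/11 = 67/11 cm/s.

67/11 cm/s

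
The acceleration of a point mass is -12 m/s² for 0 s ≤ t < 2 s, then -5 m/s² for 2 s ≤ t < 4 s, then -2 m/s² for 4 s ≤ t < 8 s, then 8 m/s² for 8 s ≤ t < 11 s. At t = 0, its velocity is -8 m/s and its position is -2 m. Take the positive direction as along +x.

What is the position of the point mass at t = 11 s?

-414 m

On each constant-a segment, Δv = aΔt and Δx = v₀Δt + ½aΔt²; chain segment to segment.
0–2 s: v starts -8 m/s; Δx = -8·2 + ½·-12·2² = -40 m; v ends -32 m/s.
2–4 s: v starts -32 m/s; Δx = -32·2 + ½·-5·2² = -74 m; v ends -42 m/s.
4–8 s: v starts -42 m/s; Δx = -42·4 + ½·-2·4² = -184 m; v ends -50 m/s.
8–11 s: v starts -50 m/s; Δx = -50·3 + ½·8·3² = -114 m; v ends -26 m/s.
x(11) = -2 + Σ Δx = -414 m.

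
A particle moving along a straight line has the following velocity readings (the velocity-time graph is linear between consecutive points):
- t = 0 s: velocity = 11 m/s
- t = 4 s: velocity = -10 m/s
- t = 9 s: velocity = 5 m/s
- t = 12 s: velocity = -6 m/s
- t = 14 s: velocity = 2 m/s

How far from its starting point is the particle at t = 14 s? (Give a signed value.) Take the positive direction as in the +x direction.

Net displacement equals the area under the velocity-time graph (areas below the axis count negative).
0–4 s: ½(11 + -10)(4) = 2 m
4–9 s: ½(-10 + 5)(5) = -12.5 m
9–12 s: ½(5 + -6)(3) = -1.5 m
12–14 s: ½(-6 + 2)(2) = -4 m
Net displacement = -16 m

-16 m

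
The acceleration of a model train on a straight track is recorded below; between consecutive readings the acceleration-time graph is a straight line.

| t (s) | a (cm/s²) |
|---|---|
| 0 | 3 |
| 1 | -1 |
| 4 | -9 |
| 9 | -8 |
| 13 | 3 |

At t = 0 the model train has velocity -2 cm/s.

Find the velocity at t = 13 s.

Δv equals the area under the a-t graph; then v = v₀ + Δv.
0–1 s: ½(3 + -1)(1) = 1 cm/s
1–4 s: ½(-1 + -9)(3) = -15 cm/s
4–9 s: ½(-9 + -8)(5) = -42.5 cm/s
9–13 s: ½(-8 + 3)(4) = -10 cm/s
Δv = -66.5 cm/s, so v(13) = -2 + (-66.5) = -68.5 cm/s.

-68.5 cm/s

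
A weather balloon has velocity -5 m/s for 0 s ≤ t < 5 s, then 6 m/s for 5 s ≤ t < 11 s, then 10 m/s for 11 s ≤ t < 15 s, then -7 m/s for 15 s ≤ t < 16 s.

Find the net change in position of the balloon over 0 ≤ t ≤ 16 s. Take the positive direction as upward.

44 m

Net displacement equals the area under the velocity-time graph (areas below the axis count negative).
0–5 s: -5 × 5 = -25 m
5–11 s: 6 × 6 = 36 m
11–15 s: 10 × 4 = 40 m
15–16 s: -7 × 1 = -7 m
Net displacement = 44 m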